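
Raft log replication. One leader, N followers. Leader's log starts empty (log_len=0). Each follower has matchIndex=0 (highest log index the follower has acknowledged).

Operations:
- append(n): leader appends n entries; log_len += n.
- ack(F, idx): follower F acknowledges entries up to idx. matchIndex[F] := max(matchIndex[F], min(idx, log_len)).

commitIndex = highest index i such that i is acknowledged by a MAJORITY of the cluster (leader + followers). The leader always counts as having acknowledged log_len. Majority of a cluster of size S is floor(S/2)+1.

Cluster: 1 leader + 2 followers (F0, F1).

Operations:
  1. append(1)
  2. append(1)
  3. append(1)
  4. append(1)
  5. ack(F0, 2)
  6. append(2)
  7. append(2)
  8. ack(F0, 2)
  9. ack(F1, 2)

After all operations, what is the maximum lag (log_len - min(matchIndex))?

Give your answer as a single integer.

Answer: 6

Derivation:
Op 1: append 1 -> log_len=1
Op 2: append 1 -> log_len=2
Op 3: append 1 -> log_len=3
Op 4: append 1 -> log_len=4
Op 5: F0 acks idx 2 -> match: F0=2 F1=0; commitIndex=2
Op 6: append 2 -> log_len=6
Op 7: append 2 -> log_len=8
Op 8: F0 acks idx 2 -> match: F0=2 F1=0; commitIndex=2
Op 9: F1 acks idx 2 -> match: F0=2 F1=2; commitIndex=2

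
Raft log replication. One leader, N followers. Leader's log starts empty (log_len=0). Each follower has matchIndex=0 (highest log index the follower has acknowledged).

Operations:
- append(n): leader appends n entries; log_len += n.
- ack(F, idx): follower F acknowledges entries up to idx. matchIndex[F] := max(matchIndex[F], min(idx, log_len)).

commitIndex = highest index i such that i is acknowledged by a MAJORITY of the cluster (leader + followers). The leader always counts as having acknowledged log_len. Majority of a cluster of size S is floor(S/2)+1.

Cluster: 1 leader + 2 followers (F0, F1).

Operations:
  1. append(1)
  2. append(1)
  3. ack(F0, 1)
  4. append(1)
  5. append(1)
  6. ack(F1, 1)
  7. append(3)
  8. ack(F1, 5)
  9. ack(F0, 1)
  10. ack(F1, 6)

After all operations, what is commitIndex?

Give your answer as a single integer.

Answer: 6

Derivation:
Op 1: append 1 -> log_len=1
Op 2: append 1 -> log_len=2
Op 3: F0 acks idx 1 -> match: F0=1 F1=0; commitIndex=1
Op 4: append 1 -> log_len=3
Op 5: append 1 -> log_len=4
Op 6: F1 acks idx 1 -> match: F0=1 F1=1; commitIndex=1
Op 7: append 3 -> log_len=7
Op 8: F1 acks idx 5 -> match: F0=1 F1=5; commitIndex=5
Op 9: F0 acks idx 1 -> match: F0=1 F1=5; commitIndex=5
Op 10: F1 acks idx 6 -> match: F0=1 F1=6; commitIndex=6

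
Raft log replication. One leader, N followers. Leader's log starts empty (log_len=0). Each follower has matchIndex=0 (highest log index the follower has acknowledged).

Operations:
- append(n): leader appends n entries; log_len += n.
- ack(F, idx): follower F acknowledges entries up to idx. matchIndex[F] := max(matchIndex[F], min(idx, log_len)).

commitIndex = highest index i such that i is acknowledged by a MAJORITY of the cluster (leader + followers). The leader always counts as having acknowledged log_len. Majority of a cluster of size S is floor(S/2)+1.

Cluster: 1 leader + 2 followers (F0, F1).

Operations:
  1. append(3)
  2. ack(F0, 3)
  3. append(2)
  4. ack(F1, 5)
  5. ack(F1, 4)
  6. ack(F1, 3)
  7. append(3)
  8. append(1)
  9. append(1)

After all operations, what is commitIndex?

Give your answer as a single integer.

Op 1: append 3 -> log_len=3
Op 2: F0 acks idx 3 -> match: F0=3 F1=0; commitIndex=3
Op 3: append 2 -> log_len=5
Op 4: F1 acks idx 5 -> match: F0=3 F1=5; commitIndex=5
Op 5: F1 acks idx 4 -> match: F0=3 F1=5; commitIndex=5
Op 6: F1 acks idx 3 -> match: F0=3 F1=5; commitIndex=5
Op 7: append 3 -> log_len=8
Op 8: append 1 -> log_len=9
Op 9: append 1 -> log_len=10

Answer: 5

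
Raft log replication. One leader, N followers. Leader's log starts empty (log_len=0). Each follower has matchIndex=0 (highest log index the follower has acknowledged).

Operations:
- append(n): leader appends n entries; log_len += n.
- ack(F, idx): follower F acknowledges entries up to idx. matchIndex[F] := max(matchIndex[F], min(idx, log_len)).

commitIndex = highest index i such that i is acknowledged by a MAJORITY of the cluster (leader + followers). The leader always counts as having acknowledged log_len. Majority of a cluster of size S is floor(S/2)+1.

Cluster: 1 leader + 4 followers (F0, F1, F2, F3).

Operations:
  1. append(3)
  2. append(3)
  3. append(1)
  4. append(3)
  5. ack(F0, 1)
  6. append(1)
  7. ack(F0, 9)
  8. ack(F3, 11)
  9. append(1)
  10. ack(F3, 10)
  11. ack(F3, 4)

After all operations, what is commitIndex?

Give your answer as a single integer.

Answer: 9

Derivation:
Op 1: append 3 -> log_len=3
Op 2: append 3 -> log_len=6
Op 3: append 1 -> log_len=7
Op 4: append 3 -> log_len=10
Op 5: F0 acks idx 1 -> match: F0=1 F1=0 F2=0 F3=0; commitIndex=0
Op 6: append 1 -> log_len=11
Op 7: F0 acks idx 9 -> match: F0=9 F1=0 F2=0 F3=0; commitIndex=0
Op 8: F3 acks idx 11 -> match: F0=9 F1=0 F2=0 F3=11; commitIndex=9
Op 9: append 1 -> log_len=12
Op 10: F3 acks idx 10 -> match: F0=9 F1=0 F2=0 F3=11; commitIndex=9
Op 11: F3 acks idx 4 -> match: F0=9 F1=0 F2=0 F3=11; commitIndex=9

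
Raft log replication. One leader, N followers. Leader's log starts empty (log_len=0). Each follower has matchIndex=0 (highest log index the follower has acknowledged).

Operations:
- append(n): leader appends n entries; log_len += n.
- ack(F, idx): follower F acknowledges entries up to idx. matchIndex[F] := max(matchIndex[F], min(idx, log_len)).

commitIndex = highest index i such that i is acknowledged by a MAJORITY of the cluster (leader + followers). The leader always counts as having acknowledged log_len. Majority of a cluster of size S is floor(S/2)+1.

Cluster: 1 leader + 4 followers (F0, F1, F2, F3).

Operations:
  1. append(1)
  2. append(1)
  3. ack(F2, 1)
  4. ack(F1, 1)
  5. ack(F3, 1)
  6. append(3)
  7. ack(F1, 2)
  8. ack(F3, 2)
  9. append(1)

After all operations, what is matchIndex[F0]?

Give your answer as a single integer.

Op 1: append 1 -> log_len=1
Op 2: append 1 -> log_len=2
Op 3: F2 acks idx 1 -> match: F0=0 F1=0 F2=1 F3=0; commitIndex=0
Op 4: F1 acks idx 1 -> match: F0=0 F1=1 F2=1 F3=0; commitIndex=1
Op 5: F3 acks idx 1 -> match: F0=0 F1=1 F2=1 F3=1; commitIndex=1
Op 6: append 3 -> log_len=5
Op 7: F1 acks idx 2 -> match: F0=0 F1=2 F2=1 F3=1; commitIndex=1
Op 8: F3 acks idx 2 -> match: F0=0 F1=2 F2=1 F3=2; commitIndex=2
Op 9: append 1 -> log_len=6

Answer: 0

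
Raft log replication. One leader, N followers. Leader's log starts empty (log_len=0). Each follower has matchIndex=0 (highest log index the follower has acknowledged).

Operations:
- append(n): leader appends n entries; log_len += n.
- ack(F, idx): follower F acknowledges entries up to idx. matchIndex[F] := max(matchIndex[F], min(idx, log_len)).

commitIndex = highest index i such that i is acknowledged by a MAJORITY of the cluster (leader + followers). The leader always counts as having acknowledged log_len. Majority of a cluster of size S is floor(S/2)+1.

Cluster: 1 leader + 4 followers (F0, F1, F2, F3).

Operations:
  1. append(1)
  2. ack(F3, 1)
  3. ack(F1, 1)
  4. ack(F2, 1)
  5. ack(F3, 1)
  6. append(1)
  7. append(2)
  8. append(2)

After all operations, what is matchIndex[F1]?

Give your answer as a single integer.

Answer: 1

Derivation:
Op 1: append 1 -> log_len=1
Op 2: F3 acks idx 1 -> match: F0=0 F1=0 F2=0 F3=1; commitIndex=0
Op 3: F1 acks idx 1 -> match: F0=0 F1=1 F2=0 F3=1; commitIndex=1
Op 4: F2 acks idx 1 -> match: F0=0 F1=1 F2=1 F3=1; commitIndex=1
Op 5: F3 acks idx 1 -> match: F0=0 F1=1 F2=1 F3=1; commitIndex=1
Op 6: append 1 -> log_len=2
Op 7: append 2 -> log_len=4
Op 8: append 2 -> log_len=6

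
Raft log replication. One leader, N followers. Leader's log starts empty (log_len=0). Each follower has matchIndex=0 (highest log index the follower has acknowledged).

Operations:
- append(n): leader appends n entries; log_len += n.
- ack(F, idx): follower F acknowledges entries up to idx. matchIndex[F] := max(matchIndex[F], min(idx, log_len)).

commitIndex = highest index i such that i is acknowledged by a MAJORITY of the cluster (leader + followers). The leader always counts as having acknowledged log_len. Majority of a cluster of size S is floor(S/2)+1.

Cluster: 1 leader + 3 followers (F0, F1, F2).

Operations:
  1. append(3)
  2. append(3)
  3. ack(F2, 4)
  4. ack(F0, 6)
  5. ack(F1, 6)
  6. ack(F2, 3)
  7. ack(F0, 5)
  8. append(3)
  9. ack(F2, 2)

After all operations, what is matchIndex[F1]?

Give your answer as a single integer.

Op 1: append 3 -> log_len=3
Op 2: append 3 -> log_len=6
Op 3: F2 acks idx 4 -> match: F0=0 F1=0 F2=4; commitIndex=0
Op 4: F0 acks idx 6 -> match: F0=6 F1=0 F2=4; commitIndex=4
Op 5: F1 acks idx 6 -> match: F0=6 F1=6 F2=4; commitIndex=6
Op 6: F2 acks idx 3 -> match: F0=6 F1=6 F2=4; commitIndex=6
Op 7: F0 acks idx 5 -> match: F0=6 F1=6 F2=4; commitIndex=6
Op 8: append 3 -> log_len=9
Op 9: F2 acks idx 2 -> match: F0=6 F1=6 F2=4; commitIndex=6

Answer: 6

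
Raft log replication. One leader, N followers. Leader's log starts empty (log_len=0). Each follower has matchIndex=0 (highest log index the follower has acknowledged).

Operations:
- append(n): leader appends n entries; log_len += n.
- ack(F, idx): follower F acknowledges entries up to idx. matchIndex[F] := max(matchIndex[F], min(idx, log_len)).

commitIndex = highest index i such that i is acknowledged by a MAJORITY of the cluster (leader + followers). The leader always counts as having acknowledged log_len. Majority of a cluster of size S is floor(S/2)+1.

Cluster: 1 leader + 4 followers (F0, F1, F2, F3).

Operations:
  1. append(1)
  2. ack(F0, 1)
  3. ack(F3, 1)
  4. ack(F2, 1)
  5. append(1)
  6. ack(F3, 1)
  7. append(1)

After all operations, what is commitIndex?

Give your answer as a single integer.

Op 1: append 1 -> log_len=1
Op 2: F0 acks idx 1 -> match: F0=1 F1=0 F2=0 F3=0; commitIndex=0
Op 3: F3 acks idx 1 -> match: F0=1 F1=0 F2=0 F3=1; commitIndex=1
Op 4: F2 acks idx 1 -> match: F0=1 F1=0 F2=1 F3=1; commitIndex=1
Op 5: append 1 -> log_len=2
Op 6: F3 acks idx 1 -> match: F0=1 F1=0 F2=1 F3=1; commitIndex=1
Op 7: append 1 -> log_len=3

Answer: 1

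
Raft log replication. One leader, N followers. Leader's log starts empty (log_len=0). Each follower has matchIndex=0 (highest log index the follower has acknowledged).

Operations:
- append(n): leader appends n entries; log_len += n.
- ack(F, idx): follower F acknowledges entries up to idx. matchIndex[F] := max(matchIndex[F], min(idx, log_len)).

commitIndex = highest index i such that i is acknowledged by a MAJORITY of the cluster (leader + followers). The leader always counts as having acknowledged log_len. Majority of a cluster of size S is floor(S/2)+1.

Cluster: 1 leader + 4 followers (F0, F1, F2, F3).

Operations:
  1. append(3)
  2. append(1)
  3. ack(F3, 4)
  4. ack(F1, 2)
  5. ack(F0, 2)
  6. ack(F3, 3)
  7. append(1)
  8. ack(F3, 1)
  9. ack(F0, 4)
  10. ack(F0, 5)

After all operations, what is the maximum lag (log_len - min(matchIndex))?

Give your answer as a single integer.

Op 1: append 3 -> log_len=3
Op 2: append 1 -> log_len=4
Op 3: F3 acks idx 4 -> match: F0=0 F1=0 F2=0 F3=4; commitIndex=0
Op 4: F1 acks idx 2 -> match: F0=0 F1=2 F2=0 F3=4; commitIndex=2
Op 5: F0 acks idx 2 -> match: F0=2 F1=2 F2=0 F3=4; commitIndex=2
Op 6: F3 acks idx 3 -> match: F0=2 F1=2 F2=0 F3=4; commitIndex=2
Op 7: append 1 -> log_len=5
Op 8: F3 acks idx 1 -> match: F0=2 F1=2 F2=0 F3=4; commitIndex=2
Op 9: F0 acks idx 4 -> match: F0=4 F1=2 F2=0 F3=4; commitIndex=4
Op 10: F0 acks idx 5 -> match: F0=5 F1=2 F2=0 F3=4; commitIndex=4

Answer: 5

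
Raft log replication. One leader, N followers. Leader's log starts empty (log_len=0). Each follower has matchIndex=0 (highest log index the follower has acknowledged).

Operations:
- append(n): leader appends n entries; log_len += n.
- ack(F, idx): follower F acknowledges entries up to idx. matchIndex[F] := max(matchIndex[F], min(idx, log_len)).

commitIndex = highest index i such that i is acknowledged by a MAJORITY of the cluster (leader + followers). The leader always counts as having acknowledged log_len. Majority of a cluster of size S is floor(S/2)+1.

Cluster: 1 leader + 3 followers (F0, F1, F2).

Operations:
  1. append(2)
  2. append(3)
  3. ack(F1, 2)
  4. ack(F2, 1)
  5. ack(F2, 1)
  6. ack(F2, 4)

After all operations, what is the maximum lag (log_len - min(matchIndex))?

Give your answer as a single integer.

Answer: 5

Derivation:
Op 1: append 2 -> log_len=2
Op 2: append 3 -> log_len=5
Op 3: F1 acks idx 2 -> match: F0=0 F1=2 F2=0; commitIndex=0
Op 4: F2 acks idx 1 -> match: F0=0 F1=2 F2=1; commitIndex=1
Op 5: F2 acks idx 1 -> match: F0=0 F1=2 F2=1; commitIndex=1
Op 6: F2 acks idx 4 -> match: F0=0 F1=2 F2=4; commitIndex=2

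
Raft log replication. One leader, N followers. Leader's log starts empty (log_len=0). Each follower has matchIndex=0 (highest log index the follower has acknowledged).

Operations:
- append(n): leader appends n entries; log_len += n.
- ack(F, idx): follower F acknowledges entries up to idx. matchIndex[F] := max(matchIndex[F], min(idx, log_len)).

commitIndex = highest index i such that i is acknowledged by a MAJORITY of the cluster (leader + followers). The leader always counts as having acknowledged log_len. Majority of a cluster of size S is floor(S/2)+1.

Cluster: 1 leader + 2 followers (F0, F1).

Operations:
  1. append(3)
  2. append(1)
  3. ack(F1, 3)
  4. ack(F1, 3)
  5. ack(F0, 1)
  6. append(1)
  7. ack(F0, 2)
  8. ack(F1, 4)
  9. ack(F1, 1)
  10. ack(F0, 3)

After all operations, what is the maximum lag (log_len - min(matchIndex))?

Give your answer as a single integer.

Answer: 2

Derivation:
Op 1: append 3 -> log_len=3
Op 2: append 1 -> log_len=4
Op 3: F1 acks idx 3 -> match: F0=0 F1=3; commitIndex=3
Op 4: F1 acks idx 3 -> match: F0=0 F1=3; commitIndex=3
Op 5: F0 acks idx 1 -> match: F0=1 F1=3; commitIndex=3
Op 6: append 1 -> log_len=5
Op 7: F0 acks idx 2 -> match: F0=2 F1=3; commitIndex=3
Op 8: F1 acks idx 4 -> match: F0=2 F1=4; commitIndex=4
Op 9: F1 acks idx 1 -> match: F0=2 F1=4; commitIndex=4
Op 10: F0 acks idx 3 -> match: F0=3 F1=4; commitIndex=4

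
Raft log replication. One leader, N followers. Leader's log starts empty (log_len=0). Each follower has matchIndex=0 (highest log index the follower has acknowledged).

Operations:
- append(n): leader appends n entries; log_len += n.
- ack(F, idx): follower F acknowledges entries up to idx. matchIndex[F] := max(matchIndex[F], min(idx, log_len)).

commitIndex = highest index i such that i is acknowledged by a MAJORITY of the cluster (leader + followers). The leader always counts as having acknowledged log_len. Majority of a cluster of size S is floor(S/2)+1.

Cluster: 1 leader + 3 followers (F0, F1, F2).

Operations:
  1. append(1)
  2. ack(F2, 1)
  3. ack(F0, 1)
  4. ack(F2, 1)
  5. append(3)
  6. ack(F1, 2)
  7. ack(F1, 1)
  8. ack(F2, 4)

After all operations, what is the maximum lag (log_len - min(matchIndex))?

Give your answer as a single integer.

Op 1: append 1 -> log_len=1
Op 2: F2 acks idx 1 -> match: F0=0 F1=0 F2=1; commitIndex=0
Op 3: F0 acks idx 1 -> match: F0=1 F1=0 F2=1; commitIndex=1
Op 4: F2 acks idx 1 -> match: F0=1 F1=0 F2=1; commitIndex=1
Op 5: append 3 -> log_len=4
Op 6: F1 acks idx 2 -> match: F0=1 F1=2 F2=1; commitIndex=1
Op 7: F1 acks idx 1 -> match: F0=1 F1=2 F2=1; commitIndex=1
Op 8: F2 acks idx 4 -> match: F0=1 F1=2 F2=4; commitIndex=2

Answer: 3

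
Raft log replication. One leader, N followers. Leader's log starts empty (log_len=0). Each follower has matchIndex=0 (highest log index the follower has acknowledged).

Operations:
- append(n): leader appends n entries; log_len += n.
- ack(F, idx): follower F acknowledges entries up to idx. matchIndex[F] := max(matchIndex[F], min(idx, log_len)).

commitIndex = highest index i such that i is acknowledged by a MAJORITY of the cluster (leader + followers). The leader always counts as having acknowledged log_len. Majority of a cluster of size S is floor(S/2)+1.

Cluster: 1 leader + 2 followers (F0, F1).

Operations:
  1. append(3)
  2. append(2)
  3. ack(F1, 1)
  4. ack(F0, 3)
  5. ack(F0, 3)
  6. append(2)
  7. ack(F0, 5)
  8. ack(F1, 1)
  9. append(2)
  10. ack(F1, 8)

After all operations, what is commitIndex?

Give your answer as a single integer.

Answer: 8

Derivation:
Op 1: append 3 -> log_len=3
Op 2: append 2 -> log_len=5
Op 3: F1 acks idx 1 -> match: F0=0 F1=1; commitIndex=1
Op 4: F0 acks idx 3 -> match: F0=3 F1=1; commitIndex=3
Op 5: F0 acks idx 3 -> match: F0=3 F1=1; commitIndex=3
Op 6: append 2 -> log_len=7
Op 7: F0 acks idx 5 -> match: F0=5 F1=1; commitIndex=5
Op 8: F1 acks idx 1 -> match: F0=5 F1=1; commitIndex=5
Op 9: append 2 -> log_len=9
Op 10: F1 acks idx 8 -> match: F0=5 F1=8; commitIndex=8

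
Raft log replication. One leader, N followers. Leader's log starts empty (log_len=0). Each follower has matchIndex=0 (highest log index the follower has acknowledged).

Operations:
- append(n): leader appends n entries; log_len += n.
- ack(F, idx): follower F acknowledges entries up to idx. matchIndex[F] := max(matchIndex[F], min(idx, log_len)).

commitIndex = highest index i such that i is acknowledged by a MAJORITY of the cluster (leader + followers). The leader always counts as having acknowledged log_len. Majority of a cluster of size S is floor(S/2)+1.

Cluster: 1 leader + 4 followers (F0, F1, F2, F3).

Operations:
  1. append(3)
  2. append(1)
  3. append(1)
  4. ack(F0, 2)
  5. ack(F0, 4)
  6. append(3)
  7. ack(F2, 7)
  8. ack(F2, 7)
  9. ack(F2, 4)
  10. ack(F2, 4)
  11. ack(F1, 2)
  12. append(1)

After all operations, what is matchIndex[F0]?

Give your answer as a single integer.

Op 1: append 3 -> log_len=3
Op 2: append 1 -> log_len=4
Op 3: append 1 -> log_len=5
Op 4: F0 acks idx 2 -> match: F0=2 F1=0 F2=0 F3=0; commitIndex=0
Op 5: F0 acks idx 4 -> match: F0=4 F1=0 F2=0 F3=0; commitIndex=0
Op 6: append 3 -> log_len=8
Op 7: F2 acks idx 7 -> match: F0=4 F1=0 F2=7 F3=0; commitIndex=4
Op 8: F2 acks idx 7 -> match: F0=4 F1=0 F2=7 F3=0; commitIndex=4
Op 9: F2 acks idx 4 -> match: F0=4 F1=0 F2=7 F3=0; commitIndex=4
Op 10: F2 acks idx 4 -> match: F0=4 F1=0 F2=7 F3=0; commitIndex=4
Op 11: F1 acks idx 2 -> match: F0=4 F1=2 F2=7 F3=0; commitIndex=4
Op 12: append 1 -> log_len=9

Answer: 4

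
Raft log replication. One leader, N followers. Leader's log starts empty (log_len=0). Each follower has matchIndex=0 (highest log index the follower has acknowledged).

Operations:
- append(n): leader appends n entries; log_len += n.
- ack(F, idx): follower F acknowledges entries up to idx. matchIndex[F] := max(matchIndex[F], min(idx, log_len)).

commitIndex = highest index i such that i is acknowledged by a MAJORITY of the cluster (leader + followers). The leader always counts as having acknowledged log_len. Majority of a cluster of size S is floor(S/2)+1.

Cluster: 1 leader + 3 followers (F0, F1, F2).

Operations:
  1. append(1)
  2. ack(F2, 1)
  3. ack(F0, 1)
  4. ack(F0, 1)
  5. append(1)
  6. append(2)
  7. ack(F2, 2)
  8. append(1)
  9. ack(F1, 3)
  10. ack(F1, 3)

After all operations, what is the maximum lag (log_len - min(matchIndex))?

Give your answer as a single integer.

Op 1: append 1 -> log_len=1
Op 2: F2 acks idx 1 -> match: F0=0 F1=0 F2=1; commitIndex=0
Op 3: F0 acks idx 1 -> match: F0=1 F1=0 F2=1; commitIndex=1
Op 4: F0 acks idx 1 -> match: F0=1 F1=0 F2=1; commitIndex=1
Op 5: append 1 -> log_len=2
Op 6: append 2 -> log_len=4
Op 7: F2 acks idx 2 -> match: F0=1 F1=0 F2=2; commitIndex=1
Op 8: append 1 -> log_len=5
Op 9: F1 acks idx 3 -> match: F0=1 F1=3 F2=2; commitIndex=2
Op 10: F1 acks idx 3 -> match: F0=1 F1=3 F2=2; commitIndex=2

Answer: 4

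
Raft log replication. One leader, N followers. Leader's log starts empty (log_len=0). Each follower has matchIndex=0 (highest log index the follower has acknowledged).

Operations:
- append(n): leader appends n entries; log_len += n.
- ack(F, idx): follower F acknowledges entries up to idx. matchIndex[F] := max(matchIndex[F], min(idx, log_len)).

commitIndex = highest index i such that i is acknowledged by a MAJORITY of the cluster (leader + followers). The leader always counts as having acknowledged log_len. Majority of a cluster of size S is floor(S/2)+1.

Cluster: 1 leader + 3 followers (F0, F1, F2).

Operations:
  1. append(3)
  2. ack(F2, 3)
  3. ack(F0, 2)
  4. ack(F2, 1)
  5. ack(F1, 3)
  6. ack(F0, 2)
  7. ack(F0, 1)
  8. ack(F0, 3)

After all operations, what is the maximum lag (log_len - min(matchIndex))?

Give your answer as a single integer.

Answer: 0

Derivation:
Op 1: append 3 -> log_len=3
Op 2: F2 acks idx 3 -> match: F0=0 F1=0 F2=3; commitIndex=0
Op 3: F0 acks idx 2 -> match: F0=2 F1=0 F2=3; commitIndex=2
Op 4: F2 acks idx 1 -> match: F0=2 F1=0 F2=3; commitIndex=2
Op 5: F1 acks idx 3 -> match: F0=2 F1=3 F2=3; commitIndex=3
Op 6: F0 acks idx 2 -> match: F0=2 F1=3 F2=3; commitIndex=3
Op 7: F0 acks idx 1 -> match: F0=2 F1=3 F2=3; commitIndex=3
Op 8: F0 acks idx 3 -> match: F0=3 F1=3 F2=3; commitIndex=3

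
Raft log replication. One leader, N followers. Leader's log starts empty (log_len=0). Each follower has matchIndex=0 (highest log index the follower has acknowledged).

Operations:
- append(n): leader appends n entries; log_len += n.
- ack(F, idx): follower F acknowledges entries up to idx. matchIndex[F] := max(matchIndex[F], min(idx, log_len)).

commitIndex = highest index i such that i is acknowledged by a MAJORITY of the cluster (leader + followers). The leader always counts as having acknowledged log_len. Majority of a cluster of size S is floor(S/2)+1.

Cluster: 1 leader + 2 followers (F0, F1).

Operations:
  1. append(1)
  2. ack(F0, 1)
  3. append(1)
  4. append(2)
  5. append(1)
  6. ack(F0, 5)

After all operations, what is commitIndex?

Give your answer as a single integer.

Answer: 5

Derivation:
Op 1: append 1 -> log_len=1
Op 2: F0 acks idx 1 -> match: F0=1 F1=0; commitIndex=1
Op 3: append 1 -> log_len=2
Op 4: append 2 -> log_len=4
Op 5: append 1 -> log_len=5
Op 6: F0 acks idx 5 -> match: F0=5 F1=0; commitIndex=5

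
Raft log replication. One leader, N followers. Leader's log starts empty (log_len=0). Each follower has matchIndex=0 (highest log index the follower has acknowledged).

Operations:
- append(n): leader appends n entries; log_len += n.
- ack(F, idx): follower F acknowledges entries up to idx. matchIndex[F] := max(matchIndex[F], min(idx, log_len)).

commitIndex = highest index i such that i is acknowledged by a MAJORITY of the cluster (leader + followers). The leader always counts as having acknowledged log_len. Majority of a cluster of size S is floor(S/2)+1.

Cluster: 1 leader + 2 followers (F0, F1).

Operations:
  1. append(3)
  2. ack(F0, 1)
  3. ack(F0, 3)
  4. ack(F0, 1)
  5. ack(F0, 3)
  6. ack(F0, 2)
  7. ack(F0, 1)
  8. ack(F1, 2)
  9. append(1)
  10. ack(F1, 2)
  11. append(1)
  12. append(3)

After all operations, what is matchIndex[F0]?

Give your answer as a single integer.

Answer: 3

Derivation:
Op 1: append 3 -> log_len=3
Op 2: F0 acks idx 1 -> match: F0=1 F1=0; commitIndex=1
Op 3: F0 acks idx 3 -> match: F0=3 F1=0; commitIndex=3
Op 4: F0 acks idx 1 -> match: F0=3 F1=0; commitIndex=3
Op 5: F0 acks idx 3 -> match: F0=3 F1=0; commitIndex=3
Op 6: F0 acks idx 2 -> match: F0=3 F1=0; commitIndex=3
Op 7: F0 acks idx 1 -> match: F0=3 F1=0; commitIndex=3
Op 8: F1 acks idx 2 -> match: F0=3 F1=2; commitIndex=3
Op 9: append 1 -> log_len=4
Op 10: F1 acks idx 2 -> match: F0=3 F1=2; commitIndex=3
Op 11: append 1 -> log_len=5
Op 12: append 3 -> log_len=8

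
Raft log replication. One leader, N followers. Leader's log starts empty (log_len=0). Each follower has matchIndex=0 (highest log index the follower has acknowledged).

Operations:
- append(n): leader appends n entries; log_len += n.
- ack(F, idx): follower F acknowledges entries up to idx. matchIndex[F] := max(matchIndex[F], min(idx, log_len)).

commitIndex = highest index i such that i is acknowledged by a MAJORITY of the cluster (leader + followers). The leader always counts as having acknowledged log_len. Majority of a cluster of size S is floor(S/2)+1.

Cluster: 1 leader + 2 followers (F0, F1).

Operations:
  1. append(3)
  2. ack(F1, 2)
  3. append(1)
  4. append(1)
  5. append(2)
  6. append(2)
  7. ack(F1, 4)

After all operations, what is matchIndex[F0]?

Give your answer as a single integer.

Op 1: append 3 -> log_len=3
Op 2: F1 acks idx 2 -> match: F0=0 F1=2; commitIndex=2
Op 3: append 1 -> log_len=4
Op 4: append 1 -> log_len=5
Op 5: append 2 -> log_len=7
Op 6: append 2 -> log_len=9
Op 7: F1 acks idx 4 -> match: F0=0 F1=4; commitIndex=4

Answer: 0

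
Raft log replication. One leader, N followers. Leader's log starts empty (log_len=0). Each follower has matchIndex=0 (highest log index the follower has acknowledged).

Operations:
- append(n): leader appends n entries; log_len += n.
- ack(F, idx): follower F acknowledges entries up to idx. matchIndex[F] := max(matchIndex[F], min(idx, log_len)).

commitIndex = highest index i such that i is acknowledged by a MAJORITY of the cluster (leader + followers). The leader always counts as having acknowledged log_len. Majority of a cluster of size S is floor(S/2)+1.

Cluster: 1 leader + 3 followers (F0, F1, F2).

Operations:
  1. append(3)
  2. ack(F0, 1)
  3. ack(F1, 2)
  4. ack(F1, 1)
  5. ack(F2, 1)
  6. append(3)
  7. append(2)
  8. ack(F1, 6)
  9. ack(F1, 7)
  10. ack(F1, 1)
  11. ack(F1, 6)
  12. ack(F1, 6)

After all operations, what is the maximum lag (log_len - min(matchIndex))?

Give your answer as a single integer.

Answer: 7

Derivation:
Op 1: append 3 -> log_len=3
Op 2: F0 acks idx 1 -> match: F0=1 F1=0 F2=0; commitIndex=0
Op 3: F1 acks idx 2 -> match: F0=1 F1=2 F2=0; commitIndex=1
Op 4: F1 acks idx 1 -> match: F0=1 F1=2 F2=0; commitIndex=1
Op 5: F2 acks idx 1 -> match: F0=1 F1=2 F2=1; commitIndex=1
Op 6: append 3 -> log_len=6
Op 7: append 2 -> log_len=8
Op 8: F1 acks idx 6 -> match: F0=1 F1=6 F2=1; commitIndex=1
Op 9: F1 acks idx 7 -> match: F0=1 F1=7 F2=1; commitIndex=1
Op 10: F1 acks idx 1 -> match: F0=1 F1=7 F2=1; commitIndex=1
Op 11: F1 acks idx 6 -> match: F0=1 F1=7 F2=1; commitIndex=1
Op 12: F1 acks idx 6 -> match: F0=1 F1=7 F2=1; commitIndex=1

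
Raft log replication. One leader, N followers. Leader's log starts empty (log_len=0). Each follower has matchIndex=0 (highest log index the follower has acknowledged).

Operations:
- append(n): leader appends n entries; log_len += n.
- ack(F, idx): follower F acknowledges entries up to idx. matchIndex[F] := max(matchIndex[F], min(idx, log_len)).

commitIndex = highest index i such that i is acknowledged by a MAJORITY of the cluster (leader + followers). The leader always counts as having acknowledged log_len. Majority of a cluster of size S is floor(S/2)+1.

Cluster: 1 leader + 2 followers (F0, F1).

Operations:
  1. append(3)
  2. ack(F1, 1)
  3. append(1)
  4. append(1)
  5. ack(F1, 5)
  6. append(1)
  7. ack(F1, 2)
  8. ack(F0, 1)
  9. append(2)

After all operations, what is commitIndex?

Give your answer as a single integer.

Op 1: append 3 -> log_len=3
Op 2: F1 acks idx 1 -> match: F0=0 F1=1; commitIndex=1
Op 3: append 1 -> log_len=4
Op 4: append 1 -> log_len=5
Op 5: F1 acks idx 5 -> match: F0=0 F1=5; commitIndex=5
Op 6: append 1 -> log_len=6
Op 7: F1 acks idx 2 -> match: F0=0 F1=5; commitIndex=5
Op 8: F0 acks idx 1 -> match: F0=1 F1=5; commitIndex=5
Op 9: append 2 -> log_len=8

Answer: 5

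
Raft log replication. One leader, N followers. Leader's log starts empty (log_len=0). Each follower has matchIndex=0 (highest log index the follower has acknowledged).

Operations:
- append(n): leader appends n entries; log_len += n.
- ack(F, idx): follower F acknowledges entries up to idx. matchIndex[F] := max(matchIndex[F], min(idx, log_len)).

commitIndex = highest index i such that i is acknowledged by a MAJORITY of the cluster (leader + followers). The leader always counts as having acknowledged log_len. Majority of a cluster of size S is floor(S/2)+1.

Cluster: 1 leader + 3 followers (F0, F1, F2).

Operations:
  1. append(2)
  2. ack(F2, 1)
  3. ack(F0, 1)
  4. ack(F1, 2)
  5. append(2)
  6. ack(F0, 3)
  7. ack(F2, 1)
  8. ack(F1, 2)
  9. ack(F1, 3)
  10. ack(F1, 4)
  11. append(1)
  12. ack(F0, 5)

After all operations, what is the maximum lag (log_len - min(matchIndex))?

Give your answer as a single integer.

Answer: 4

Derivation:
Op 1: append 2 -> log_len=2
Op 2: F2 acks idx 1 -> match: F0=0 F1=0 F2=1; commitIndex=0
Op 3: F0 acks idx 1 -> match: F0=1 F1=0 F2=1; commitIndex=1
Op 4: F1 acks idx 2 -> match: F0=1 F1=2 F2=1; commitIndex=1
Op 5: append 2 -> log_len=4
Op 6: F0 acks idx 3 -> match: F0=3 F1=2 F2=1; commitIndex=2
Op 7: F2 acks idx 1 -> match: F0=3 F1=2 F2=1; commitIndex=2
Op 8: F1 acks idx 2 -> match: F0=3 F1=2 F2=1; commitIndex=2
Op 9: F1 acks idx 3 -> match: F0=3 F1=3 F2=1; commitIndex=3
Op 10: F1 acks idx 4 -> match: F0=3 F1=4 F2=1; commitIndex=3
Op 11: append 1 -> log_len=5
Op 12: F0 acks idx 5 -> match: F0=5 F1=4 F2=1; commitIndex=4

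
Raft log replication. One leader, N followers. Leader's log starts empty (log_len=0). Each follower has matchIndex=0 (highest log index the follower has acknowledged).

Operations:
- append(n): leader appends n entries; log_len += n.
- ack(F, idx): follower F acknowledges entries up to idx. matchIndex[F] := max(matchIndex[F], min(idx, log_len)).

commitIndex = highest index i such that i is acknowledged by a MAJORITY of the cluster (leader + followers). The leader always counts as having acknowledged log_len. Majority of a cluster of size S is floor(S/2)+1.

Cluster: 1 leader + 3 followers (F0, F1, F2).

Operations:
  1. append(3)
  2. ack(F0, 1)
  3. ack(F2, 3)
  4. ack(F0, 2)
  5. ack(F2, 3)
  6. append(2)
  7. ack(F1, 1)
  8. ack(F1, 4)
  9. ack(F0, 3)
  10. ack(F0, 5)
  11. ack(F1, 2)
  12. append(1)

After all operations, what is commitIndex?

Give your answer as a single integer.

Op 1: append 3 -> log_len=3
Op 2: F0 acks idx 1 -> match: F0=1 F1=0 F2=0; commitIndex=0
Op 3: F2 acks idx 3 -> match: F0=1 F1=0 F2=3; commitIndex=1
Op 4: F0 acks idx 2 -> match: F0=2 F1=0 F2=3; commitIndex=2
Op 5: F2 acks idx 3 -> match: F0=2 F1=0 F2=3; commitIndex=2
Op 6: append 2 -> log_len=5
Op 7: F1 acks idx 1 -> match: F0=2 F1=1 F2=3; commitIndex=2
Op 8: F1 acks idx 4 -> match: F0=2 F1=4 F2=3; commitIndex=3
Op 9: F0 acks idx 3 -> match: F0=3 F1=4 F2=3; commitIndex=3
Op 10: F0 acks idx 5 -> match: F0=5 F1=4 F2=3; commitIndex=4
Op 11: F1 acks idx 2 -> match: F0=5 F1=4 F2=3; commitIndex=4
Op 12: append 1 -> log_len=6

Answer: 4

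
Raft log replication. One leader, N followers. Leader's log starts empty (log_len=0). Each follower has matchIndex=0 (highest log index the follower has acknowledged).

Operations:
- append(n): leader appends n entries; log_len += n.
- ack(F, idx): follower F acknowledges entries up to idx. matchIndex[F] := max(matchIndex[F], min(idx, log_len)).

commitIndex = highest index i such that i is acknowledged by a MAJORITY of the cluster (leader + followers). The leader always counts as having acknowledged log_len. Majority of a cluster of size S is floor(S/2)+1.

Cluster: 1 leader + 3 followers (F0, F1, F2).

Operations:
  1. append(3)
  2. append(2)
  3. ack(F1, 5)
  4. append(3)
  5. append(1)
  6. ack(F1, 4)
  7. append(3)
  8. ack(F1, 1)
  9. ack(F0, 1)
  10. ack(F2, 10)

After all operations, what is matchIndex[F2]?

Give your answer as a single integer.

Op 1: append 3 -> log_len=3
Op 2: append 2 -> log_len=5
Op 3: F1 acks idx 5 -> match: F0=0 F1=5 F2=0; commitIndex=0
Op 4: append 3 -> log_len=8
Op 5: append 1 -> log_len=9
Op 6: F1 acks idx 4 -> match: F0=0 F1=5 F2=0; commitIndex=0
Op 7: append 3 -> log_len=12
Op 8: F1 acks idx 1 -> match: F0=0 F1=5 F2=0; commitIndex=0
Op 9: F0 acks idx 1 -> match: F0=1 F1=5 F2=0; commitIndex=1
Op 10: F2 acks idx 10 -> match: F0=1 F1=5 F2=10; commitIndex=5

Answer: 10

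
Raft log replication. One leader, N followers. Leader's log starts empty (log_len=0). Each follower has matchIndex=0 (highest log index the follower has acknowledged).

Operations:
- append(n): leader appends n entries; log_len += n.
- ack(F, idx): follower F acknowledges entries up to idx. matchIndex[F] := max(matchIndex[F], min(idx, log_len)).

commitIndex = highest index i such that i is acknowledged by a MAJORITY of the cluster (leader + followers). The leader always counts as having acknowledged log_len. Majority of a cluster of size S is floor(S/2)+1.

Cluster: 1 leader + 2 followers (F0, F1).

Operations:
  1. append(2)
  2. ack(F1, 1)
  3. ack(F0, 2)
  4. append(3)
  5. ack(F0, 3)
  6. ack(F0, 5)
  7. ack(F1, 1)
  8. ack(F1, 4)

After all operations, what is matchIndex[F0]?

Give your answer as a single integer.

Answer: 5

Derivation:
Op 1: append 2 -> log_len=2
Op 2: F1 acks idx 1 -> match: F0=0 F1=1; commitIndex=1
Op 3: F0 acks idx 2 -> match: F0=2 F1=1; commitIndex=2
Op 4: append 3 -> log_len=5
Op 5: F0 acks idx 3 -> match: F0=3 F1=1; commitIndex=3
Op 6: F0 acks idx 5 -> match: F0=5 F1=1; commitIndex=5
Op 7: F1 acks idx 1 -> match: F0=5 F1=1; commitIndex=5
Op 8: F1 acks idx 4 -> match: F0=5 F1=4; commitIndex=5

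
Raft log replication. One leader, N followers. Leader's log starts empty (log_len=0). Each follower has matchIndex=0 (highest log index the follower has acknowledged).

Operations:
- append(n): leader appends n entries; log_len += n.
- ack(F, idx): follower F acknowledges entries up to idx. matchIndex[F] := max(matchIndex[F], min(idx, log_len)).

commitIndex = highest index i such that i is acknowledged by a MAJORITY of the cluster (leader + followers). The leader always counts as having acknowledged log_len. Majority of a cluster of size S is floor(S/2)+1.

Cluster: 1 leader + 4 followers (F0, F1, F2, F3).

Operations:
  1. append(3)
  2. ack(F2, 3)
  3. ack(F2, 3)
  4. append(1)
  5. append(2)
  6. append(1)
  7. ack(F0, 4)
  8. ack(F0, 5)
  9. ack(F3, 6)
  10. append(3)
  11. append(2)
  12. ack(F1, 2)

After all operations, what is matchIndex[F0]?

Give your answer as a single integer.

Op 1: append 3 -> log_len=3
Op 2: F2 acks idx 3 -> match: F0=0 F1=0 F2=3 F3=0; commitIndex=0
Op 3: F2 acks idx 3 -> match: F0=0 F1=0 F2=3 F3=0; commitIndex=0
Op 4: append 1 -> log_len=4
Op 5: append 2 -> log_len=6
Op 6: append 1 -> log_len=7
Op 7: F0 acks idx 4 -> match: F0=4 F1=0 F2=3 F3=0; commitIndex=3
Op 8: F0 acks idx 5 -> match: F0=5 F1=0 F2=3 F3=0; commitIndex=3
Op 9: F3 acks idx 6 -> match: F0=5 F1=0 F2=3 F3=6; commitIndex=5
Op 10: append 3 -> log_len=10
Op 11: append 2 -> log_len=12
Op 12: F1 acks idx 2 -> match: F0=5 F1=2 F2=3 F3=6; commitIndex=5

Answer: 5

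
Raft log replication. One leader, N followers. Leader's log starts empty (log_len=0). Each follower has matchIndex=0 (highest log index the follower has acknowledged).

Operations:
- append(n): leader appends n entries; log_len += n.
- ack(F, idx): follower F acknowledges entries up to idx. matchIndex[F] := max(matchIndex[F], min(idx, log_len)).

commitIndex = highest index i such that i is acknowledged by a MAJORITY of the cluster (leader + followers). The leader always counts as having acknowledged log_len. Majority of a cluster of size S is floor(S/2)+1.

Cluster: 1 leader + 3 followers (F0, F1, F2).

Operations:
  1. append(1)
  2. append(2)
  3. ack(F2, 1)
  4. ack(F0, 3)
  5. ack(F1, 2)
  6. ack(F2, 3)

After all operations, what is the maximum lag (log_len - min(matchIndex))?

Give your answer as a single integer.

Answer: 1

Derivation:
Op 1: append 1 -> log_len=1
Op 2: append 2 -> log_len=3
Op 3: F2 acks idx 1 -> match: F0=0 F1=0 F2=1; commitIndex=0
Op 4: F0 acks idx 3 -> match: F0=3 F1=0 F2=1; commitIndex=1
Op 5: F1 acks idx 2 -> match: F0=3 F1=2 F2=1; commitIndex=2
Op 6: F2 acks idx 3 -> match: F0=3 F1=2 F2=3; commitIndex=3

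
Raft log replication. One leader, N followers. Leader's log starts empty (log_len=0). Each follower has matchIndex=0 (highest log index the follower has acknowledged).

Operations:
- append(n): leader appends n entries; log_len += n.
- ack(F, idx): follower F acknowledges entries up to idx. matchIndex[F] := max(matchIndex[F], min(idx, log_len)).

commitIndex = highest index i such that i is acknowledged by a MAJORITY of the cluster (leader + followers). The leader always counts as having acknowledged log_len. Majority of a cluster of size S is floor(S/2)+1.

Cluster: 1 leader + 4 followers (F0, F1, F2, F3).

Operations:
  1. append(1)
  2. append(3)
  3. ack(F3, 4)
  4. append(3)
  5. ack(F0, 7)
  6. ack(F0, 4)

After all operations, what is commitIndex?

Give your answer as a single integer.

Op 1: append 1 -> log_len=1
Op 2: append 3 -> log_len=4
Op 3: F3 acks idx 4 -> match: F0=0 F1=0 F2=0 F3=4; commitIndex=0
Op 4: append 3 -> log_len=7
Op 5: F0 acks idx 7 -> match: F0=7 F1=0 F2=0 F3=4; commitIndex=4
Op 6: F0 acks idx 4 -> match: F0=7 F1=0 F2=0 F3=4; commitIndex=4

Answer: 4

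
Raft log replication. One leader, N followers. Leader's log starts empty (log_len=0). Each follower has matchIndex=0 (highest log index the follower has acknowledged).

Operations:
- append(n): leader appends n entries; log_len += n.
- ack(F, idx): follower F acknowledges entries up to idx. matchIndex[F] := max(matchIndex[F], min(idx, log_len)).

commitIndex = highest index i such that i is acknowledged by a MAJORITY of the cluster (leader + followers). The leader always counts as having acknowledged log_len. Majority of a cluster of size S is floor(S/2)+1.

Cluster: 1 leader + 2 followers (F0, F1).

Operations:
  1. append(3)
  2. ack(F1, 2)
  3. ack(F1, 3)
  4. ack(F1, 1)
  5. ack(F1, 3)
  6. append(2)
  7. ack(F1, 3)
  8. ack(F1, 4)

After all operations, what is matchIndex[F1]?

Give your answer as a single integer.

Op 1: append 3 -> log_len=3
Op 2: F1 acks idx 2 -> match: F0=0 F1=2; commitIndex=2
Op 3: F1 acks idx 3 -> match: F0=0 F1=3; commitIndex=3
Op 4: F1 acks idx 1 -> match: F0=0 F1=3; commitIndex=3
Op 5: F1 acks idx 3 -> match: F0=0 F1=3; commitIndex=3
Op 6: append 2 -> log_len=5
Op 7: F1 acks idx 3 -> match: F0=0 F1=3; commitIndex=3
Op 8: F1 acks idx 4 -> match: F0=0 F1=4; commitIndex=4

Answer: 4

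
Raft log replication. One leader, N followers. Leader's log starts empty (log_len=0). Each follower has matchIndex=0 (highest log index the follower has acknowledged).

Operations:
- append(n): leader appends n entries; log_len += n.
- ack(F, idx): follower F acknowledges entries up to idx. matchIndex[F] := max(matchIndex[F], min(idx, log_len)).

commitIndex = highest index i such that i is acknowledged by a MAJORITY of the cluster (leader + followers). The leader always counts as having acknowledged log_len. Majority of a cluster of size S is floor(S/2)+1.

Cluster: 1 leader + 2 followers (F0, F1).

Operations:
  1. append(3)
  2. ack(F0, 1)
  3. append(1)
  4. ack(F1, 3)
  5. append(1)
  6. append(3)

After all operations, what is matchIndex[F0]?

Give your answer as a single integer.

Answer: 1

Derivation:
Op 1: append 3 -> log_len=3
Op 2: F0 acks idx 1 -> match: F0=1 F1=0; commitIndex=1
Op 3: append 1 -> log_len=4
Op 4: F1 acks idx 3 -> match: F0=1 F1=3; commitIndex=3
Op 5: append 1 -> log_len=5
Op 6: append 3 -> log_len=8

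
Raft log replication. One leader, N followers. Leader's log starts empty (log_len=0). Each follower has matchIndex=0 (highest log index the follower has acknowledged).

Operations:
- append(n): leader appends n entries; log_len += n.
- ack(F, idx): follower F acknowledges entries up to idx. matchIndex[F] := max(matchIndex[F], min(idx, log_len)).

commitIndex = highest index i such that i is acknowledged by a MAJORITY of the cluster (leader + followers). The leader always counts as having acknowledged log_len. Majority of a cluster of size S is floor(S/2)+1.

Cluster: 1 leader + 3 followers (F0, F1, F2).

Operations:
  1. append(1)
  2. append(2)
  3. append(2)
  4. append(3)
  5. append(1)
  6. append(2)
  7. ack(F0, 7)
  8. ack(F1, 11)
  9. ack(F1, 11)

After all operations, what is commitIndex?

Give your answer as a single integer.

Answer: 7

Derivation:
Op 1: append 1 -> log_len=1
Op 2: append 2 -> log_len=3
Op 3: append 2 -> log_len=5
Op 4: append 3 -> log_len=8
Op 5: append 1 -> log_len=9
Op 6: append 2 -> log_len=11
Op 7: F0 acks idx 7 -> match: F0=7 F1=0 F2=0; commitIndex=0
Op 8: F1 acks idx 11 -> match: F0=7 F1=11 F2=0; commitIndex=7
Op 9: F1 acks idx 11 -> match: F0=7 F1=11 F2=0; commitIndex=7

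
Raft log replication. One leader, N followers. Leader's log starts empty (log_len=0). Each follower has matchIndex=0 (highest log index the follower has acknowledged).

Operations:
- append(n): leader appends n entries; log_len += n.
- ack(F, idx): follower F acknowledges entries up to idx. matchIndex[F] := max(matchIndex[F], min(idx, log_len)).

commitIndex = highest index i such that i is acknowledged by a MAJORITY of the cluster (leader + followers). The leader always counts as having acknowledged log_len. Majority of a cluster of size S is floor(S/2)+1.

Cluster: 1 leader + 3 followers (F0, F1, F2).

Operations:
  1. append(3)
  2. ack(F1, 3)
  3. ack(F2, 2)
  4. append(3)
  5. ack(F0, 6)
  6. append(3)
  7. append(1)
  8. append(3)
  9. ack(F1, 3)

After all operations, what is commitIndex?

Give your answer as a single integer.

Answer: 3

Derivation:
Op 1: append 3 -> log_len=3
Op 2: F1 acks idx 3 -> match: F0=0 F1=3 F2=0; commitIndex=0
Op 3: F2 acks idx 2 -> match: F0=0 F1=3 F2=2; commitIndex=2
Op 4: append 3 -> log_len=6
Op 5: F0 acks idx 6 -> match: F0=6 F1=3 F2=2; commitIndex=3
Op 6: append 3 -> log_len=9
Op 7: append 1 -> log_len=10
Op 8: append 3 -> log_len=13
Op 9: F1 acks idx 3 -> match: F0=6 F1=3 F2=2; commitIndex=3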